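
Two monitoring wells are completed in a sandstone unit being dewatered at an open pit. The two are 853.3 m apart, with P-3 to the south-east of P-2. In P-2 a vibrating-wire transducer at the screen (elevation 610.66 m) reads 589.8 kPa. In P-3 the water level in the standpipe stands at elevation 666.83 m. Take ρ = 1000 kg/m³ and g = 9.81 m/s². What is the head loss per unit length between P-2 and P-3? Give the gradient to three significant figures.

i ≈ 0.00463 m/m

Pressure head at P-2: ψ = P/(ρg) = 589.8×1000 / (1000 × 9.81) = 60.12 m.
Total head at P-2: h = z + ψ = 610.66 + 60.12 = 670.78 m.
Total head at P-3: h = 666.83 m (water level in the piezometer is the total head).
Head difference: h(P-2) − h(P-3) = 670.78 − 666.83 = 3.95 m.
Hydraulic gradient: i = |Δh| / L = 3.95 / 853.3 = 0.00463.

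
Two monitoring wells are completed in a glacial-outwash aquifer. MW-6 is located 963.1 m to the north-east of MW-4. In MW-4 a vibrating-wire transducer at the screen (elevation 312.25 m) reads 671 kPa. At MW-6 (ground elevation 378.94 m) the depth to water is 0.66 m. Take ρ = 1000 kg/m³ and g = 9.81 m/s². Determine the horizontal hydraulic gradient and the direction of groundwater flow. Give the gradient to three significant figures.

Pressure head at MW-4: ψ = P/(ρg) = 671×1000 / (1000 × 9.81) = 68.40 m.
Total head at MW-4: h = z + ψ = 312.25 + 68.40 = 380.65 m.
Total head at MW-6: h = 378.94 − 0.66 = 378.28 m.
Head difference: h(MW-4) − h(MW-6) = 380.65 − 378.28 = 2.37 m.
Hydraulic gradient: i = |Δh| / L = 2.37 / 963.1 = 0.00246.
Flow is from higher to lower head: from MW-4 toward MW-6, i.e. toward the north-east.

i ≈ 0.00246; groundwater flows toward the north-east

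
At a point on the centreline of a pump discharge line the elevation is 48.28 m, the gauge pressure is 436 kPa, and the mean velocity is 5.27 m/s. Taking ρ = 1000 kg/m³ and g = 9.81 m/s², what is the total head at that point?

Pressure head ψ = P/(ρg) = 436×1000 / (1000 × 9.81) = 44.44 m.
Velocity head = v²/(2g) = 5.27² / (2 × 9.81) = 1.416 m.
h = z + ψ + v²/(2g) = 48.28 + 44.44 + 1.416 = 94.14 m.

h ≈ 94.14 m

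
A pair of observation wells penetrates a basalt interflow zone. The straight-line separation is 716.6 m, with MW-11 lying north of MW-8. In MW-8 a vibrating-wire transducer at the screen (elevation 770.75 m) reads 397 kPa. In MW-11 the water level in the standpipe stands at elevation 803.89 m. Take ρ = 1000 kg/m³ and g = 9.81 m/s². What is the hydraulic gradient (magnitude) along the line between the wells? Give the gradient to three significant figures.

i ≈ 0.0102

Pressure head at MW-8: ψ = P/(ρg) = 397×1000 / (1000 × 9.81) = 40.47 m.
Total head at MW-8: h = z + ψ = 770.75 + 40.47 = 811.22 m.
Total head at MW-11: h = 803.89 m (water level in the piezometer is the total head).
Head difference: h(MW-8) − h(MW-11) = 811.22 − 803.89 = 7.33 m.
Hydraulic gradient: i = |Δh| / L = 7.33 / 716.6 = 0.0102.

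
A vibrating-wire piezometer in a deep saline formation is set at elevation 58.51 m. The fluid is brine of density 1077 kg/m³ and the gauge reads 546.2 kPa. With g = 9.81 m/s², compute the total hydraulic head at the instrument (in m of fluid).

h ≈ 110.21 m

ψ = P/(ρg) = 546.2×1000 / (1077 × 9.81) = 51.70 m.
h = z + ψ = 58.51 + 51.70 = 110.21 m.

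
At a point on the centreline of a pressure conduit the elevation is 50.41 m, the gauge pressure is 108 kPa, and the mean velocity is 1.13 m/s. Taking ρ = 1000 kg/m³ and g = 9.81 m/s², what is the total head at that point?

h ≈ 61.48 m

Pressure head ψ = P/(ρg) = 108×1000 / (1000 × 9.81) = 11.01 m.
Velocity head = v²/(2g) = 1.13² / (2 × 9.81) = 0.065 m.
h = z + ψ + v²/(2g) = 50.41 + 11.01 + 0.065 = 61.48 m.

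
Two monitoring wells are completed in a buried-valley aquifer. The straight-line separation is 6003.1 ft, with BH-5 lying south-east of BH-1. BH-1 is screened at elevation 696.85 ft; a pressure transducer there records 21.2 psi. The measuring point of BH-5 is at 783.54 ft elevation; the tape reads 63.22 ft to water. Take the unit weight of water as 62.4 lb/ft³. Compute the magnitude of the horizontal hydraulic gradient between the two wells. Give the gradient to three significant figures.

Pressure head at BH-1: ψ = 144·P/γ = 144 × 21.2 / 62.4 = 48.92 ft.
Total head at BH-1: h = z + ψ = 696.85 + 48.92 = 745.77 ft.
Total head at BH-5: h = 783.54 − 63.22 = 720.32 ft.
Head difference: h(BH-1) − h(BH-5) = 745.77 − 720.32 = 25.45 ft.
Hydraulic gradient: i = |Δh| / L = 25.45 / 6003.1 = 0.00424.

i ≈ 0.00424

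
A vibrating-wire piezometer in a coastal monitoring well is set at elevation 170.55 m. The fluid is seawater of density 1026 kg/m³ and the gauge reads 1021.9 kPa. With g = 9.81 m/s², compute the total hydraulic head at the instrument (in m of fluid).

h ≈ 272.08 m

ψ = P/(ρg) = 1021.9×1000 / (1026 × 9.81) = 101.53 m.
h = z + ψ = 170.55 + 101.53 = 272.08 m.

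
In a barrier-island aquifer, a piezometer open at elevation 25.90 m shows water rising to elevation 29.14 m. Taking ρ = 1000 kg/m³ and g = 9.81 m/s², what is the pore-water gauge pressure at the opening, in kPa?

P ≈ 31.8 kPa

Pressure head ψ = h − z = 29.14 − 25.90 = 3.24 m.
P = ρgψ = 1000 × 9.81 × 3.24 = 31784 Pa ≈ 31.8 kPa.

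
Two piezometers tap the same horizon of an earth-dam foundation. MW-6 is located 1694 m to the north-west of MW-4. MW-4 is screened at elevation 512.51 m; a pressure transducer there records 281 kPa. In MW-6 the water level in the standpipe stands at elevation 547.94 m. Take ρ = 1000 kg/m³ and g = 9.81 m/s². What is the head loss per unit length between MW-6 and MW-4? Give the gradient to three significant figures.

i ≈ 0.00401 m/m

Pressure head at MW-4: ψ = P/(ρg) = 281×1000 / (1000 × 9.81) = 28.64 m.
Total head at MW-4: h = z + ψ = 512.51 + 28.64 = 541.15 m.
Total head at MW-6: h = 547.94 m (water level in the piezometer is the total head).
Head difference: h(MW-4) − h(MW-6) = 541.15 − 547.94 = -6.79 m.
Hydraulic gradient: i = |Δh| / L = 6.79 / 1694 = 0.00401.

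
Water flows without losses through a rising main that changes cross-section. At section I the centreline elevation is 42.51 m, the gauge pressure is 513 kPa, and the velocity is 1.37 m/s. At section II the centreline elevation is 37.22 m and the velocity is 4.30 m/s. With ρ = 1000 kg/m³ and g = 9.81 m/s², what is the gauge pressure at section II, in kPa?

P₂ ≈ 557 kPa

Pressure head at I: ψ₁ = P₁/(ρg) = 513×1000 / (1000 × 9.81) = 52.29 m.
Velocity heads: v₁²/2g = 1.37²/19.62 = 0.096 m; v₂²/2g = 4.30²/19.62 = 0.942 m.
Total head H = z₁ + ψ₁ + v₁²/2g = 42.51 + 52.29 + 0.096 = 94.90 m.
ψ₂ = H − z₂ − v₂²/2g = 94.90 − 37.22 − 0.942 = 56.74 m.
P₂ = ρgψ₂ = 1000 × 9.81 × 56.74 ≈ 557 kPa.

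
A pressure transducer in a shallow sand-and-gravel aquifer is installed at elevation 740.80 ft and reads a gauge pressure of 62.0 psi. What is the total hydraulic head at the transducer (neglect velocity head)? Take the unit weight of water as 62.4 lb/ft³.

h ≈ 883.88 ft

ψ = 144·P/γ = 144 × 62.0 / 62.4 = 143.08 ft.
h = z + ψ = 740.80 + 143.08 = 883.88 ft.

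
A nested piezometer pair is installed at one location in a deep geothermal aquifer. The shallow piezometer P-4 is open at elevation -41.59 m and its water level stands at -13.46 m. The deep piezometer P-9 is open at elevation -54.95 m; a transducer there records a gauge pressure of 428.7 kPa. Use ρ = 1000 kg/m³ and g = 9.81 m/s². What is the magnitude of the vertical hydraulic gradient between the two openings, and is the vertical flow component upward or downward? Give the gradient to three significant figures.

|i_v| ≈ 0.165; vertical flow is upward

Total head at P-4: h = -13.46 m (water level in the standpipe).
Pressure head at P-9: ψ = P/(ρg) = 428.7×1000 / (1000 × 9.81) = 43.70 m.
Total head at P-9: h = z + ψ = -54.95 + 43.70 = -11.25 m.
Δh = h(P-4) − h(P-9) = -13.46 − (-11.25) = -2.21 m.
Vertical separation Δz = -41.59 − (-54.95) = 13.36 m.
|i_v| = |Δh| / Δz = 2.21 / 13.36 = 0.165.
Head is higher in the deep piezometer, so vertical flow is upward (discharge condition).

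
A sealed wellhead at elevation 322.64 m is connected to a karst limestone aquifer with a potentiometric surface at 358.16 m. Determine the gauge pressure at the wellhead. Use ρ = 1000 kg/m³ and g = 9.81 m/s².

Head above the cap: Δh = 358.16 − 322.64 = 35.52 m.
P = ρgΔh = 1000 × 9.81 × 35.52 = 348451 Pa ≈ 348 kPa.

P ≈ 348 kPa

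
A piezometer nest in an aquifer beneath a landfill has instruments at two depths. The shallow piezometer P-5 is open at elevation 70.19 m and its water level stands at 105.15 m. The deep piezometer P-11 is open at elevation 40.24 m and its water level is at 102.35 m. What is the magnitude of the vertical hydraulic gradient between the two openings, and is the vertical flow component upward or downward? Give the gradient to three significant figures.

Total head at P-5: h = 105.15 m (water level in the standpipe).
Total head at P-11: h = 102.35 m.
Δh = h(P-5) − h(P-11) = 105.15 − 102.35 = 2.80 m.
Vertical separation Δz = 70.19 − 40.24 = 29.95 m.
|i_v| = |Δh| / Δz = 2.80 / 29.95 = 0.0935.
Head is higher in the shallow piezometer, so vertical flow is downward (recharge condition).

|i_v| ≈ 0.0935; vertical flow is downward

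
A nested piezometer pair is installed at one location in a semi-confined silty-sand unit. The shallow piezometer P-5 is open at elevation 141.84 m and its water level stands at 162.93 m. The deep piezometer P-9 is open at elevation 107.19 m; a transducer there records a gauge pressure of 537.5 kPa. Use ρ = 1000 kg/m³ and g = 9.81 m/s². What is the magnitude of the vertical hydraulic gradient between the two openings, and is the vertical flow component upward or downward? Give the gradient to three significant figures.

Total head at P-5: h = 162.93 m (water level in the standpipe).
Pressure head at P-9: ψ = P/(ρg) = 537.5×1000 / (1000 × 9.81) = 54.79 m.
Total head at P-9: h = z + ψ = 107.19 + 54.79 = 161.98 m.
Δh = h(P-5) − h(P-9) = 162.93 − 161.98 = 0.95 m.
Vertical separation Δz = 141.84 − 107.19 = 34.65 m.
|i_v| = |Δh| / Δz = 0.95 / 34.65 = 0.0274.
Head is higher in the shallow piezometer, so vertical flow is downward (recharge condition).

|i_v| ≈ 0.0274; vertical flow is downward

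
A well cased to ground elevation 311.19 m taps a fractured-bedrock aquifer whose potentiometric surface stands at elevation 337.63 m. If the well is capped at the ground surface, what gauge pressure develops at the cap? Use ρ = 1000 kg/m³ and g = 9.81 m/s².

P ≈ 259 kPa

Head above the cap: Δh = 337.63 − 311.19 = 26.44 m.
P = ρgΔh = 1000 × 9.81 × 26.44 = 259376 Pa ≈ 259 kPa.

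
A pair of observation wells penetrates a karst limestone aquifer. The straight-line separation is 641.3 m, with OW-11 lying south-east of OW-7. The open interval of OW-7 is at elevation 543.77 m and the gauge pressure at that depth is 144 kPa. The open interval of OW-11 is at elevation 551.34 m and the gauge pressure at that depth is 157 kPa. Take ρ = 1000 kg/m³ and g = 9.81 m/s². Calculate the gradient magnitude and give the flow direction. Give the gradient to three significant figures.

i ≈ 0.0139; groundwater flows toward the north-west

Pressure head at OW-7: ψ = P/(ρg) = 144×1000 / (1000 × 9.81) = 14.68 m.
Total head at OW-7: h = z + ψ = 543.77 + 14.68 = 558.45 m.
Pressure head at OW-11: ψ = P/(ρg) = 157×1000 / (1000 × 9.81) = 16.00 m.
Total head at OW-11: h = z + ψ = 551.34 + 16.00 = 567.34 m.
Head difference: h(OW-7) − h(OW-11) = 558.45 − 567.34 = -8.89 m.
Hydraulic gradient: i = |Δh| / L = 8.89 / 641.3 = 0.0139.
Flow is from higher to lower head: from OW-11 toward OW-7, i.e. toward the north-west.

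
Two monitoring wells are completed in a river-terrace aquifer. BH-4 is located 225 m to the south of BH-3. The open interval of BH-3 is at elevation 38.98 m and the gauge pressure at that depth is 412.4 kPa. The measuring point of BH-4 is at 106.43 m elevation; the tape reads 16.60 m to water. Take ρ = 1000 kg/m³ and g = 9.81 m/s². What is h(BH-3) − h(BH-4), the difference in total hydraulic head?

Pressure head at BH-3: ψ = P/(ρg) = 412.4×1000 / (1000 × 9.81) = 42.04 m.
Total head at BH-3: h = z + ψ = 38.98 + 42.04 = 81.02 m.
Total head at BH-4: h = 106.43 − 16.60 = 89.83 m.
Head difference: h(BH-3) − h(BH-4) = 81.02 − 89.83 = -8.81 m.

Δh ≈ -8.81 m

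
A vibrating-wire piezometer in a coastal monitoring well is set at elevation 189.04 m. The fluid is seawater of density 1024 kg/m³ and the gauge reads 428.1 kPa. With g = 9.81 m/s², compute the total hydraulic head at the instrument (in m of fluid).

ψ = P/(ρg) = 428.1×1000 / (1024 × 9.81) = 42.62 m.
h = z + ψ = 189.04 + 42.62 = 231.66 m.

h ≈ 231.66 m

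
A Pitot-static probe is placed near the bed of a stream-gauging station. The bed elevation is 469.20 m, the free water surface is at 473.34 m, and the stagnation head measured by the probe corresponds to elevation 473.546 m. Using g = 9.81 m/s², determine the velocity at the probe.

v ≈ 2.01 m/s

Near the bed, under hydrostatic conditions, the piezometric head (z + ψ) equals the free-surface elevation, 473.34 m.
Velocity head = total − piezometric = 473.546 − 473.34 = 0.206 m.
v = √(2g·h_v) = √(2 × 9.81 × 0.206) = 2.01 m/s.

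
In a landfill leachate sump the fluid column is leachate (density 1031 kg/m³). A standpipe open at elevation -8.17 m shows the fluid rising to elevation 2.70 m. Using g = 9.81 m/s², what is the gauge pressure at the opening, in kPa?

P ≈ 110 kPa

Pressure head ψ = h − z = 2.70 − (-8.17) = 10.87 m.
P = ρgψ = 1031 × 9.81 × 10.87 = 109940 Pa ≈ 110 kPa.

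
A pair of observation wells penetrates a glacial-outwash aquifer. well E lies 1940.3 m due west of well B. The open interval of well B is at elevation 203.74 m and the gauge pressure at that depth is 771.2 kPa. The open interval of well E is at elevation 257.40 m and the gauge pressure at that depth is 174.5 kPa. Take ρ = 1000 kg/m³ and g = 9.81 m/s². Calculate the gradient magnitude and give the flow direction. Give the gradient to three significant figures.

Pressure head at well B: ψ = P/(ρg) = 771.2×1000 / (1000 × 9.81) = 78.61 m.
Total head at well B: h = z + ψ = 203.74 + 78.61 = 282.35 m.
Pressure head at well E: ψ = P/(ρg) = 174.5×1000 / (1000 × 9.81) = 17.79 m.
Total head at well E: h = z + ψ = 257.40 + 17.79 = 275.19 m.
Head difference: h(well B) − h(well E) = 282.35 − 275.19 = 7.16 m.
Hydraulic gradient: i = |Δh| / L = 7.16 / 1940.3 = 0.00369.
Flow is from higher to lower head: from well B toward well E, i.e. toward the west.

i ≈ 0.00369; groundwater flows toward the west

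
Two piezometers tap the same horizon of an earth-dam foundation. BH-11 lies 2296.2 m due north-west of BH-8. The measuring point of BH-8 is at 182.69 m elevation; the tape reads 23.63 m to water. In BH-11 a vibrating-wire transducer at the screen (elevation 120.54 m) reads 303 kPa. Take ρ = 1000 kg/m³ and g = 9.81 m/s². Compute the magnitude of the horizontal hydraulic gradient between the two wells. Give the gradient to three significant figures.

Total head at BH-8: h = 182.69 − 23.63 = 159.06 m.
Pressure head at BH-11: ψ = P/(ρg) = 303×1000 / (1000 × 9.81) = 30.89 m.
Total head at BH-11: h = z + ψ = 120.54 + 30.89 = 151.43 m.
Head difference: h(BH-8) − h(BH-11) = 159.06 − 151.43 = 7.63 m.
Hydraulic gradient: i = |Δh| / L = 7.63 / 2296.2 = 0.00332.

i ≈ 0.00332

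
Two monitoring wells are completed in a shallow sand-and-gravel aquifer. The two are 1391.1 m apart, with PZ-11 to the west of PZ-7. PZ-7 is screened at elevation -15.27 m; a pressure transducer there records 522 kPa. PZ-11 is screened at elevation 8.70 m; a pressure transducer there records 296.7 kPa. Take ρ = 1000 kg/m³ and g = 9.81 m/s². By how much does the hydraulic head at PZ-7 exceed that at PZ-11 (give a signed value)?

Pressure head at PZ-7: ψ = P/(ρg) = 522×1000 / (1000 × 9.81) = 53.21 m.
Total head at PZ-7: h = z + ψ = -15.27 + 53.21 = 37.94 m.
Pressure head at PZ-11: ψ = P/(ρg) = 296.7×1000 / (1000 × 9.81) = 30.24 m.
Total head at PZ-11: h = z + ψ = 8.70 + 30.24 = 38.94 m.
Head difference: h(PZ-7) − h(PZ-11) = 37.94 − 38.94 = -1.00 m.

Δh ≈ -1.00 m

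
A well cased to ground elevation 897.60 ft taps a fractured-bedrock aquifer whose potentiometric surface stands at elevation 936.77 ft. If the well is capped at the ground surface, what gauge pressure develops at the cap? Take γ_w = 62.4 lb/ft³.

Head above the cap: Δh = 936.77 − 897.60 = 39.17 ft.
P = γΔh/144 = 62.4 × 39.17 / 144 = 17.0 psi.

P ≈ 17.0 psi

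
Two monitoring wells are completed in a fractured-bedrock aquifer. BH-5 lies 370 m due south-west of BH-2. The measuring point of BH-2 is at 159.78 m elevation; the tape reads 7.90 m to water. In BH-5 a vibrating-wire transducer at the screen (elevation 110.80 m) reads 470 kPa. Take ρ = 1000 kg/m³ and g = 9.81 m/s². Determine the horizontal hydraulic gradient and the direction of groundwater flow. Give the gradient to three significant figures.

Total head at BH-2: h = 159.78 − 7.90 = 151.88 m.
Pressure head at BH-5: ψ = P/(ρg) = 470×1000 / (1000 × 9.81) = 47.91 m.
Total head at BH-5: h = z + ψ = 110.80 + 47.91 = 158.71 m.
Head difference: h(BH-2) − h(BH-5) = 151.88 − 158.71 = -6.83 m.
Hydraulic gradient: i = |Δh| / L = 6.83 / 370 = 0.0185.
Flow is from higher to lower head: from BH-5 toward BH-2, i.e. toward the north-east.

i ≈ 0.0185; groundwater flows toward the north-east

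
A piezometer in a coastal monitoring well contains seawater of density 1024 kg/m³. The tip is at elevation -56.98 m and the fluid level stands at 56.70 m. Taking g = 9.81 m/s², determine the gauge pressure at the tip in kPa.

P ≈ 1140 kPa

Pressure head ψ = h − z = 56.70 − (-56.98) = 113.68 m.
P = ρgψ = 1024 × 9.81 × 113.68 = 1141966 Pa ≈ 1140 kPa.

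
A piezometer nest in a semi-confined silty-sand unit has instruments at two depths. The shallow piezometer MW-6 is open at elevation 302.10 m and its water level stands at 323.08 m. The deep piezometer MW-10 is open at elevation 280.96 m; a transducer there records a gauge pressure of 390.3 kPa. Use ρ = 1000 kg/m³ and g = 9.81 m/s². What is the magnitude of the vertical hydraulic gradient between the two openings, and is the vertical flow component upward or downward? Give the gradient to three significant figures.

Total head at MW-6: h = 323.08 m (water level in the standpipe).
Pressure head at MW-10: ψ = P/(ρg) = 390.3×1000 / (1000 × 9.81) = 39.79 m.
Total head at MW-10: h = z + ψ = 280.96 + 39.79 = 320.75 m.
Δh = h(MW-6) − h(MW-10) = 323.08 − 320.75 = 2.33 m.
Vertical separation Δz = 302.10 − 280.96 = 21.14 m.
|i_v| = |Δh| / Δz = 2.33 / 21.14 = 0.110.
Head is higher in the shallow piezometer, so vertical flow is downward (recharge condition).

|i_v| ≈ 0.110; vertical flow is downward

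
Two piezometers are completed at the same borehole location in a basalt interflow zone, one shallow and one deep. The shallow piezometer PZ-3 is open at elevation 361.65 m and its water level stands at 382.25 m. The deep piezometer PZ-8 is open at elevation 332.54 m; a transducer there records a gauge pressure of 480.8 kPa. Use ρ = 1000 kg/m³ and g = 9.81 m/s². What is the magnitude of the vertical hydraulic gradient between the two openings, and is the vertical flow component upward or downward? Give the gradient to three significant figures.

|i_v| ≈ 0.0240; vertical flow is downward

Total head at PZ-3: h = 382.25 m (water level in the standpipe).
Pressure head at PZ-8: ψ = P/(ρg) = 480.8×1000 / (1000 × 9.81) = 49.01 m.
Total head at PZ-8: h = z + ψ = 332.54 + 49.01 = 381.55 m.
Δh = h(PZ-3) − h(PZ-8) = 382.25 − 381.55 = 0.70 m.
Vertical separation Δz = 361.65 − 332.54 = 29.11 m.
|i_v| = |Δh| / Δz = 0.70 / 29.11 = 0.0240.
Head is higher in the shallow piezometer, so vertical flow is downward (recharge condition).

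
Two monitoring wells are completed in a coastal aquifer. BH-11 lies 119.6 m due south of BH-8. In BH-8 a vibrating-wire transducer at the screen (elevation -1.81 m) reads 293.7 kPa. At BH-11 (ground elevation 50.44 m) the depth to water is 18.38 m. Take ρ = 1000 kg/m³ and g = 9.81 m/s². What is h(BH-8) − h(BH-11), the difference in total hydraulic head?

Pressure head at BH-8: ψ = P/(ρg) = 293.7×1000 / (1000 × 9.81) = 29.94 m.
Total head at BH-8: h = z + ψ = -1.81 + 29.94 = 28.13 m.
Total head at BH-11: h = 50.44 − 18.38 = 32.06 m.
Head difference: h(BH-8) − h(BH-11) = 28.13 − 32.06 = -3.93 m.

Δh ≈ -3.93 m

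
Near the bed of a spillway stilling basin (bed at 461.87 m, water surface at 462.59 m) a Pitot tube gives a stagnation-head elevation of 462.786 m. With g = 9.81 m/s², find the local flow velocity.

Near the bed, under hydrostatic conditions, the piezometric head (z + ψ) equals the free-surface elevation, 462.59 m.
Velocity head = total − piezometric = 462.786 − 462.59 = 0.196 m.
v = √(2g·h_v) = √(2 × 9.81 × 0.196) = 1.96 m/s.

v ≈ 1.96 m/s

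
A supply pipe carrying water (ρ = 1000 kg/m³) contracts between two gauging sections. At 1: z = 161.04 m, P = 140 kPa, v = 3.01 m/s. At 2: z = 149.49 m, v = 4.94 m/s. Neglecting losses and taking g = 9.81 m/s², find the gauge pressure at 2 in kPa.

Pressure head at 1: ψ₁ = P₁/(ρg) = 140×1000 / (1000 × 9.81) = 14.27 m.
Velocity heads: v₁²/2g = 3.01²/19.62 = 0.462 m; v₂²/2g = 4.94²/19.62 = 1.244 m.
Total head H = z₁ + ψ₁ + v₁²/2g = 161.04 + 14.27 + 0.462 = 175.77 m.
ψ₂ = H − z₂ − v₂²/2g = 175.77 − 149.49 − 1.244 = 25.04 m.
P₂ = ρgψ₂ = 1000 × 9.81 × 25.04 ≈ 246 kPa.

P₂ ≈ 246 kPa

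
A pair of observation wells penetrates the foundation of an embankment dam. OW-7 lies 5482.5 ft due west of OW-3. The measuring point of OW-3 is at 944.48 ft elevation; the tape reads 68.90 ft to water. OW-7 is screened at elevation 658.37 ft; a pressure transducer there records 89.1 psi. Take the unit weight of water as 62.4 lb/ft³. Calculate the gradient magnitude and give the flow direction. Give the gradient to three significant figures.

i ≈ 0.00211; groundwater flows toward the west

Total head at OW-3: h = 944.48 − 68.90 = 875.58 ft.
Pressure head at OW-7: ψ = 144·P/γ = 144 × 89.1 / 62.4 = 205.62 ft.
Total head at OW-7: h = z + ψ = 658.37 + 205.62 = 863.99 ft.
Head difference: h(OW-3) − h(OW-7) = 875.58 − 863.99 = 11.59 ft.
Hydraulic gradient: i = |Δh| / L = 11.59 / 5482.5 = 0.00211.
Flow is from higher to lower head: from OW-3 toward OW-7, i.e. toward the west.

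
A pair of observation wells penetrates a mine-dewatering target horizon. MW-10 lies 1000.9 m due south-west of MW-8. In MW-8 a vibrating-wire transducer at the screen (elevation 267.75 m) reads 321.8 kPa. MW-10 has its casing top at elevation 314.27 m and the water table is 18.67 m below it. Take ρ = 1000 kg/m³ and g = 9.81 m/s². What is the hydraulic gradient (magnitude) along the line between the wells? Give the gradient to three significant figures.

Pressure head at MW-8: ψ = P/(ρg) = 321.8×1000 / (1000 × 9.81) = 32.80 m.
Total head at MW-8: h = z + ψ = 267.75 + 32.80 = 300.55 m.
Total head at MW-10: h = 314.27 − 18.67 = 295.60 m.
Head difference: h(MW-8) − h(MW-10) = 300.55 − 295.60 = 4.95 m.
Hydraulic gradient: i = |Δh| / L = 4.95 / 1000.9 = 0.00495.

i ≈ 0.00495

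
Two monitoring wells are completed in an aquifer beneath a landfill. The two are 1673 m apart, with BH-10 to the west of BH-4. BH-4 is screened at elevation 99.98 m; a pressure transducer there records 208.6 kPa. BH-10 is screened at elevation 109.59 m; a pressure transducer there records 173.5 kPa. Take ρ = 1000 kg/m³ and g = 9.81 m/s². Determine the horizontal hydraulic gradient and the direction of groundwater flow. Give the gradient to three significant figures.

Pressure head at BH-4: ψ = P/(ρg) = 208.6×1000 / (1000 × 9.81) = 21.26 m.
Total head at BH-4: h = z + ψ = 99.98 + 21.26 = 121.24 m.
Pressure head at BH-10: ψ = P/(ρg) = 173.5×1000 / (1000 × 9.81) = 17.69 m.
Total head at BH-10: h = z + ψ = 109.59 + 17.69 = 127.28 m.
Head difference: h(BH-4) − h(BH-10) = 121.24 − 127.28 = -6.04 m.
Hydraulic gradient: i = |Δh| / L = 6.04 / 1673 = 0.00361.
Flow is from higher to lower head: from BH-10 toward BH-4, i.e. toward the east.

i ≈ 0.00361; groundwater flows toward the east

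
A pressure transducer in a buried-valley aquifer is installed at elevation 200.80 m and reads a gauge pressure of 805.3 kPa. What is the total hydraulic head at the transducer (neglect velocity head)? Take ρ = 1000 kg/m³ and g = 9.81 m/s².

ψ = P/(ρg) = 805.3×1000 / (1000 × 9.81) = 82.09 m.
h = z + ψ = 200.80 + 82.09 = 282.89 m.

h ≈ 282.89 m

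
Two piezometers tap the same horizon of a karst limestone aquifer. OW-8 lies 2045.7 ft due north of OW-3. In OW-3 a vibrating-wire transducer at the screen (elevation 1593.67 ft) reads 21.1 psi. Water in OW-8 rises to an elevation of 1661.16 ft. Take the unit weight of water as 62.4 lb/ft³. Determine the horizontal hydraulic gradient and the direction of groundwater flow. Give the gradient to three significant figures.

i ≈ 0.00919; groundwater flows toward the south

Pressure head at OW-3: ψ = 144·P/γ = 144 × 21.1 / 62.4 = 48.69 ft.
Total head at OW-3: h = z + ψ = 1593.67 + 48.69 = 1642.36 ft.
Total head at OW-8: h = 1661.16 ft (water level in the piezometer is the total head).
Head difference: h(OW-3) − h(OW-8) = 1642.36 − 1661.16 = -18.80 ft.
Hydraulic gradient: i = |Δh| / L = 18.80 / 2045.7 = 0.00919.
Flow is from higher to lower head: from OW-8 toward OW-3, i.e. toward the south.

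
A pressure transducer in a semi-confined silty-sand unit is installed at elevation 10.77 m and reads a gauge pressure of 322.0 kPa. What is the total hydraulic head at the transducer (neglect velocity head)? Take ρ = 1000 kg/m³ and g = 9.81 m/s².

ψ = P/(ρg) = 322.0×1000 / (1000 × 9.81) = 32.82 m.
h = z + ψ = 10.77 + 32.82 = 43.59 m.

h ≈ 43.59 m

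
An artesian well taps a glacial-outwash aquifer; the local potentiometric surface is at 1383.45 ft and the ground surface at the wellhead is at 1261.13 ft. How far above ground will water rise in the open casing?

Water rises to the potentiometric surface, so the rise above ground = 1383.45 − 1261.13 = 122.32 ft.

≈ 122.32 ft above ground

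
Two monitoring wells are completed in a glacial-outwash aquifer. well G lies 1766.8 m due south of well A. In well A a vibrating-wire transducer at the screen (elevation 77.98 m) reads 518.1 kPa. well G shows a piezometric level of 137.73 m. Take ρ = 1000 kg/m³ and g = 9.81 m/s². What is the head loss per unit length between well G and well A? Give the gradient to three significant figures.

Pressure head at well A: ψ = P/(ρg) = 518.1×1000 / (1000 × 9.81) = 52.81 m.
Total head at well A: h = z + ψ = 77.98 + 52.81 = 130.79 m.
Total head at well G: h = 137.73 m (water level in the piezometer is the total head).
Head difference: h(well A) − h(well G) = 130.79 − 137.73 = -6.94 m.
Hydraulic gradient: i = |Δh| / L = 6.94 / 1766.8 = 0.00393.

i ≈ 0.00393 m/m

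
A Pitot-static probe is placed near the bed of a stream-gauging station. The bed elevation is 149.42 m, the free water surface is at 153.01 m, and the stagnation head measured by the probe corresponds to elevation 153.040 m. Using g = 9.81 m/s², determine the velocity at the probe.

v ≈ 0.767 m/s

Near the bed, under hydrostatic conditions, the piezometric head (z + ψ) equals the free-surface elevation, 153.01 m.
Velocity head = total − piezometric = 153.040 − 153.01 = 0.030 m.
v = √(2g·h_v) = √(2 × 9.81 × 0.030) = 0.767 m/s.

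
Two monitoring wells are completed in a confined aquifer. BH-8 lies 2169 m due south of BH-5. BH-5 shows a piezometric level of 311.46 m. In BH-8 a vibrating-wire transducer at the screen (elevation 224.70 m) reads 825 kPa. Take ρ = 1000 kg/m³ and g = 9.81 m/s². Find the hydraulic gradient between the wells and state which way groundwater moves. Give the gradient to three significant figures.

i ≈ 0.00123; groundwater flows toward the south

Total head at BH-5: h = 311.46 m (water level in the piezometer is the total head).
Pressure head at BH-8: ψ = P/(ρg) = 825×1000 / (1000 × 9.81) = 84.10 m.
Total head at BH-8: h = z + ψ = 224.70 + 84.10 = 308.80 m.
Head difference: h(BH-5) − h(BH-8) = 311.46 − 308.80 = 2.66 m.
Hydraulic gradient: i = |Δh| / L = 2.66 / 2169 = 0.00123.
Flow is from higher to lower head: from BH-5 toward BH-8, i.e. toward the south.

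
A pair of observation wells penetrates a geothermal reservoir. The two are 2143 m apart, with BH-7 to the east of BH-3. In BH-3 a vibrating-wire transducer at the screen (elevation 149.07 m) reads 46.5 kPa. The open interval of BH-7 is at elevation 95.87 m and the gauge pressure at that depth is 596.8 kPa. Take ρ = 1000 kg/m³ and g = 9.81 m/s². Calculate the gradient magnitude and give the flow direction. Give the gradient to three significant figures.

i ≈ 0.00135; groundwater flows toward the west

Pressure head at BH-3: ψ = P/(ρg) = 46.5×1000 / (1000 × 9.81) = 4.74 m.
Total head at BH-3: h = z + ψ = 149.07 + 4.74 = 153.81 m.
Pressure head at BH-7: ψ = P/(ρg) = 596.8×1000 / (1000 × 9.81) = 60.84 m.
Total head at BH-7: h = z + ψ = 95.87 + 60.84 = 156.71 m.
Head difference: h(BH-3) − h(BH-7) = 153.81 − 156.71 = -2.90 m.
Hydraulic gradient: i = |Δh| / L = 2.90 / 2143 = 0.00135.
Flow is from higher to lower head: from BH-7 toward BH-3, i.e. toward the west.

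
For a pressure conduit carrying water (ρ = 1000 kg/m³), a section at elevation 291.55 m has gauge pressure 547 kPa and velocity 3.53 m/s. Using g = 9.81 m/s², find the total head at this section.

h ≈ 347.94 m

Pressure head ψ = P/(ρg) = 547×1000 / (1000 × 9.81) = 55.76 m.
Velocity head = v²/(2g) = 3.53² / (2 × 9.81) = 0.635 m.
h = z + ψ + v²/(2g) = 291.55 + 55.76 + 0.635 = 347.94 m.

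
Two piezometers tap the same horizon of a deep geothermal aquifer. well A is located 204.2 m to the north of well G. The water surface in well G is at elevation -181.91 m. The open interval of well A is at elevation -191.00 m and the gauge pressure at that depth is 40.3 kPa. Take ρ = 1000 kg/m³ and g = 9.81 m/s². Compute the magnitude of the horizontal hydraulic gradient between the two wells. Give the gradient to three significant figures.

Total head at well G: h = -181.91 m (water level in the piezometer is the total head).
Pressure head at well A: ψ = P/(ρg) = 40.3×1000 / (1000 × 9.81) = 4.11 m.
Total head at well A: h = z + ψ = -191.00 + 4.11 = -186.89 m.
Head difference: h(well G) − h(well A) = -181.91 − (-186.89) = 4.98 m.
Hydraulic gradient: i = |Δh| / L = 4.98 / 204.2 = 0.0244.

i ≈ 0.0244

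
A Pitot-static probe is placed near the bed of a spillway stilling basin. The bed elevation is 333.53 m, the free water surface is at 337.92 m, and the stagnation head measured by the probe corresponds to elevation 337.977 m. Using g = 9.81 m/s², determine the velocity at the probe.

Near the bed, under hydrostatic conditions, the piezometric head (z + ψ) equals the free-surface elevation, 337.92 m.
Velocity head = total − piezometric = 337.977 − 337.92 = 0.057 m.
v = √(2g·h_v) = √(2 × 9.81 × 0.057) = 1.06 m/s.

v ≈ 1.06 m/s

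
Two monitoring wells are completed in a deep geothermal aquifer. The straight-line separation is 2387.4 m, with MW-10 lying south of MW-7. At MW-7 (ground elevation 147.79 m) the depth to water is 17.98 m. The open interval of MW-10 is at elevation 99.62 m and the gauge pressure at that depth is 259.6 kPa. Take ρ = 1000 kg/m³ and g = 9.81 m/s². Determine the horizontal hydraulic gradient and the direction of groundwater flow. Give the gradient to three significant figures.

Total head at MW-7: h = 147.79 − 17.98 = 129.81 m.
Pressure head at MW-10: ψ = P/(ρg) = 259.6×1000 / (1000 × 9.81) = 26.46 m.
Total head at MW-10: h = z + ψ = 99.62 + 26.46 = 126.08 m.
Head difference: h(MW-7) − h(MW-10) = 129.81 − 126.08 = 3.73 m.
Hydraulic gradient: i = |Δh| / L = 3.73 / 2387.4 = 0.00156.
Flow is from higher to lower head: from MW-7 toward MW-10, i.e. toward the south.

i ≈ 0.00156; groundwater flows toward the south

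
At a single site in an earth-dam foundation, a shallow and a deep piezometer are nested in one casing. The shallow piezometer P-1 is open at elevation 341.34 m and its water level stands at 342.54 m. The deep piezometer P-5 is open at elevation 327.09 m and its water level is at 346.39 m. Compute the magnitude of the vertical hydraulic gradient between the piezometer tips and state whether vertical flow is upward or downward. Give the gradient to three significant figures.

Total head at P-1: h = 342.54 m (water level in the standpipe).
Total head at P-5: h = 346.39 m.
Δh = h(P-1) − h(P-5) = 342.54 − 346.39 = -3.85 m.
Vertical separation Δz = 341.34 − 327.09 = 14.25 m.
|i_v| = |Δh| / Δz = 3.85 / 14.25 = 0.270.
Head is higher in the deep piezometer, so vertical flow is upward (discharge condition).

|i_v| ≈ 0.270; vertical flow is upward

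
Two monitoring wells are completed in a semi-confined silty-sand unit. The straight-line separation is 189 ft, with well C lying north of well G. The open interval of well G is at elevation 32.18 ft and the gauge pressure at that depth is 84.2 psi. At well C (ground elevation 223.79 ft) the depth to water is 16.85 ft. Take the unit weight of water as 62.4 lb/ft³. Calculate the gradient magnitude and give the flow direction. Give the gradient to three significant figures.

i ≈ 0.103; groundwater flows toward the north

Pressure head at well G: ψ = 144·P/γ = 144 × 84.2 / 62.4 = 194.31 ft.
Total head at well G: h = z + ψ = 32.18 + 194.31 = 226.49 ft.
Total head at well C: h = 223.79 − 16.85 = 206.94 ft.
Head difference: h(well G) − h(well C) = 226.49 − 206.94 = 19.55 ft.
Hydraulic gradient: i = |Δh| / L = 19.55 / 189 = 0.103.
Flow is from higher to lower head: from well G toward well C, i.e. toward the north.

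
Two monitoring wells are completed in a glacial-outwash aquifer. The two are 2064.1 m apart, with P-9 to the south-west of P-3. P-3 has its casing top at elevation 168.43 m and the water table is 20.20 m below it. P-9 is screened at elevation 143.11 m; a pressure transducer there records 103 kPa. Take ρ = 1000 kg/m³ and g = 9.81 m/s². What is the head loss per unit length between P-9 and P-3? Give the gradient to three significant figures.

Total head at P-3: h = 168.43 − 20.20 = 148.23 m.
Pressure head at P-9: ψ = P/(ρg) = 103×1000 / (1000 × 9.81) = 10.50 m.
Total head at P-9: h = z + ψ = 143.11 + 10.50 = 153.61 m.
Head difference: h(P-3) − h(P-9) = 148.23 − 153.61 = -5.38 m.
Hydraulic gradient: i = |Δh| / L = 5.38 / 2064.1 = 0.00261.

i ≈ 0.00261 m/m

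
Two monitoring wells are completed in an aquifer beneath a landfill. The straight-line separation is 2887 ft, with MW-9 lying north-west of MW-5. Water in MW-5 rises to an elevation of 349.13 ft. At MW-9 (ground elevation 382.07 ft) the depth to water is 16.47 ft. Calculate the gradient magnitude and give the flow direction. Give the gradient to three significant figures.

i ≈ 0.00570; groundwater flows toward the south-east

Total head at MW-5: h = 349.13 ft (water level in the piezometer is the total head).
Total head at MW-9: h = 382.07 − 16.47 = 365.60 ft.
Head difference: h(MW-5) − h(MW-9) = 349.13 − 365.60 = -16.47 ft.
Hydraulic gradient: i = |Δh| / L = 16.47 / 2887 = 0.00570.
Flow is from higher to lower head: from MW-9 toward MW-5, i.e. toward the south-east.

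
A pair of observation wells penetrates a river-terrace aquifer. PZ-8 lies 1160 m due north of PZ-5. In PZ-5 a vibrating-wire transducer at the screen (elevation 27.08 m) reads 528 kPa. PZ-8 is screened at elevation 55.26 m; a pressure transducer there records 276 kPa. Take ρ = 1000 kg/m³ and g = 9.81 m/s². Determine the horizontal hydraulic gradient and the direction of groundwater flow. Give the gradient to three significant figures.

i ≈ 0.00215; groundwater flows toward the south

Pressure head at PZ-5: ψ = P/(ρg) = 528×1000 / (1000 × 9.81) = 53.82 m.
Total head at PZ-5: h = z + ψ = 27.08 + 53.82 = 80.90 m.
Pressure head at PZ-8: ψ = P/(ρg) = 276×1000 / (1000 × 9.81) = 28.13 m.
Total head at PZ-8: h = z + ψ = 55.26 + 28.13 = 83.39 m.
Head difference: h(PZ-5) − h(PZ-8) = 80.90 − 83.39 = -2.49 m.
Hydraulic gradient: i = |Δh| / L = 2.49 / 1160 = 0.00215.
Flow is from higher to lower head: from PZ-8 toward PZ-5, i.e. toward the south.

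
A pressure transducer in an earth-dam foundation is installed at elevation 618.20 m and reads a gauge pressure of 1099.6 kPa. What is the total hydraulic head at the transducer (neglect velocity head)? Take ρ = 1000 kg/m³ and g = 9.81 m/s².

h ≈ 730.29 m

ψ = P/(ρg) = 1099.6×1000 / (1000 × 9.81) = 112.09 m.
h = z + ψ = 618.20 + 112.09 = 730.29 m.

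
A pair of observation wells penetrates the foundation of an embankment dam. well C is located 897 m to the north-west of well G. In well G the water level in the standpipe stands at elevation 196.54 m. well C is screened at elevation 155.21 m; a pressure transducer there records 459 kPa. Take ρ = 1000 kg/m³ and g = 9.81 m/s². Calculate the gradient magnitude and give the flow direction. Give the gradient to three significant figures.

Total head at well G: h = 196.54 m (water level in the piezometer is the total head).
Pressure head at well C: ψ = P/(ρg) = 459×1000 / (1000 × 9.81) = 46.79 m.
Total head at well C: h = z + ψ = 155.21 + 46.79 = 202.00 m.
Head difference: h(well G) − h(well C) = 196.54 − 202.00 = -5.46 m.
Hydraulic gradient: i = |Δh| / L = 5.46 / 897 = 0.00609.
Flow is from higher to lower head: from well C toward well G, i.e. toward the south-east.

i ≈ 0.00609; groundwater flows toward the south-east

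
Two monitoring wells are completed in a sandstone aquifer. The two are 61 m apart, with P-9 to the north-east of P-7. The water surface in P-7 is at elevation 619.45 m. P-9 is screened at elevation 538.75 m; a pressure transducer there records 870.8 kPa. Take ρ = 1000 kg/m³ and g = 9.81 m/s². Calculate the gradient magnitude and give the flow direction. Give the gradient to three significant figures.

Total head at P-7: h = 619.45 m (water level in the piezometer is the total head).
Pressure head at P-9: ψ = P/(ρg) = 870.8×1000 / (1000 × 9.81) = 88.77 m.
Total head at P-9: h = z + ψ = 538.75 + 88.77 = 627.52 m.
Head difference: h(P-7) − h(P-9) = 619.45 − 627.52 = -8.07 m.
Hydraulic gradient: i = |Δh| / L = 8.07 / 61 = 0.132.
Flow is from higher to lower head: from P-9 toward P-7, i.e. toward the south-west.

i ≈ 0.132; groundwater flows toward the south-west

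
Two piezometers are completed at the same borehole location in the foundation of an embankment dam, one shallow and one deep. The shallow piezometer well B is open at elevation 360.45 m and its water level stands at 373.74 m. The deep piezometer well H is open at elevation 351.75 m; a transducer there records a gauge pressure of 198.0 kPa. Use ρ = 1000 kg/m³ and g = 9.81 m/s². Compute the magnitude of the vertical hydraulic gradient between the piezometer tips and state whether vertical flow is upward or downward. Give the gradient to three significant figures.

Total head at well B: h = 373.74 m (water level in the standpipe).
Pressure head at well H: ψ = P/(ρg) = 198.0×1000 / (1000 × 9.81) = 20.18 m.
Total head at well H: h = z + ψ = 351.75 + 20.18 = 371.93 m.
Δh = h(well B) − h(well H) = 373.74 − 371.93 = 1.81 m.
Vertical separation Δz = 360.45 − 351.75 = 8.70 m.
|i_v| = |Δh| / Δz = 1.81 / 8.70 = 0.208.
Head is higher in the shallow piezometer, so vertical flow is downward (recharge condition).

|i_v| ≈ 0.208; vertical flow is downward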